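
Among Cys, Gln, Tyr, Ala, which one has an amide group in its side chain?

Asparagine (N) and glutamine (Q) have uncharged amide side chains.
Of the listed options, only Gln belongs to this group.

Gln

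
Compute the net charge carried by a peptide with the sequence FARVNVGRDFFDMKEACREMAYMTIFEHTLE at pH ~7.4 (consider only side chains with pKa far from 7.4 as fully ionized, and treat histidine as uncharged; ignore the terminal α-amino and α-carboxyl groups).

-2

At pH ~7.4 the Lys and Arg side chains are protonated (+1), the Asp and Glu side chains are deprotonated (−1), and with His taken as neutral all other side chains carry no charge.
Positive (K, R): R3, R8, K14, R18 → +4.
Negative (D, E): D9, D12, E15, E19, E27, E31 → −6.
Net charge = (+4) + (−6) = −2.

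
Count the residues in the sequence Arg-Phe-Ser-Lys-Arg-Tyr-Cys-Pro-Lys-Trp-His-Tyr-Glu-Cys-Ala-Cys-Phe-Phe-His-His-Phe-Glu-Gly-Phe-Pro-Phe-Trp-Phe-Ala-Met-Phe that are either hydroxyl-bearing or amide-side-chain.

Hydroxyl-bearing: S, T, Y. Amide-side-chain: N, Q.
Hydroxyl-bearing residues here: Ser3, Tyr6, Tyr12 (3).
Amide-side-chain residues here: none (0).
The two groups share no amino acid, so total = 3 + 0 = 3.

3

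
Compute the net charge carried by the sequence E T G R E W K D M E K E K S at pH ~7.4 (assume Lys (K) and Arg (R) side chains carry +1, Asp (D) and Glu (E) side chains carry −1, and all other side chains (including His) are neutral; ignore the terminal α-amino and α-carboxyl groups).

-1

Positive (K, R): R4, K7, K11, K13 → +4.
Negative (D, E): E1, E5, D8, E10, E12 → −5.
Net charge = (+4) + (−5) = −1.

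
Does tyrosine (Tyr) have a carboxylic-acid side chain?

Aspartate (D) and glutamate (E) have carboxylic-acid side chains and are the acidic amino acids.
Tyrosine is not in this group.

No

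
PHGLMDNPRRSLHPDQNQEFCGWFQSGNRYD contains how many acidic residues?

Only D (aspartate) and E (glutamate) carry a side-chain carboxylic acid.
Matching residues: D6, D15, E19, D31.

4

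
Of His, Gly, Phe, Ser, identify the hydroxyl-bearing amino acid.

Serine (S), threonine (T), and tyrosine (Y) each carry a hydroxyl group on the side chain.
Of the listed options, only Ser belongs to this group.

Ser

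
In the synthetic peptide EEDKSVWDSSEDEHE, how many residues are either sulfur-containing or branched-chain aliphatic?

1

Sulfur-containing: C, M. Branched-chain aliphatic: I, L, V.
Sulfur-containing residues here: none (0).
Branched-chain aliphatic residues here: V6 (1).
The two groups share no amino acid, so total = 0 + 1 = 1.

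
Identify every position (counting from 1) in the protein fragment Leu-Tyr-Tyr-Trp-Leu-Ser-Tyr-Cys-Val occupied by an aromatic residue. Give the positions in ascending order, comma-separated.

2, 3, 4, 7

Phenylalanine (F), tryptophan (W), and tyrosine (Y) have aromatic ring side chains.
Matching residues: Tyr2, Tyr3, Trp4, Tyr7.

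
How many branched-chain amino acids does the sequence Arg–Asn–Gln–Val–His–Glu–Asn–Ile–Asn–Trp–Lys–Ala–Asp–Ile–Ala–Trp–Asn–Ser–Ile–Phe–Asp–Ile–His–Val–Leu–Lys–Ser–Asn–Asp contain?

7

Valine (V), leucine (L), and isoleucine (I) are the branched-chain amino acids.
Matching residues: Val4, Ile8, Ile14, Ile19, Ile22, Val24, Leu25.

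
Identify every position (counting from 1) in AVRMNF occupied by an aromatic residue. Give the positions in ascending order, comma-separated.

6

Matching residues: F6.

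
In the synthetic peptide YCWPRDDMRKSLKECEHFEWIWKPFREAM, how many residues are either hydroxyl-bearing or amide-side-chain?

2

Hydroxyl-bearing: S, T, Y. Amide-side-chain: N, Q.
Hydroxyl-bearing residues here: Y1, S11 (2).
Amide-side-chain residues here: none (0).
The two groups share no amino acid, so total = 2 + 0 = 2.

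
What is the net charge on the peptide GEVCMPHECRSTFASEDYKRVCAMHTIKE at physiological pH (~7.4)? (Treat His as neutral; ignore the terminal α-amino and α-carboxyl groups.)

-1

Near pH 7.4, K and R contribute +1 each, D and E contribute −1 each, and every other side chain (His included, as stated) is uncharged.
Positive (K, R): R10, K19, R20, K28 → +4.
Negative (D, E): E2, E8, E16, D17, E29 → −5.
Net charge = (+4) + (−5) = −1.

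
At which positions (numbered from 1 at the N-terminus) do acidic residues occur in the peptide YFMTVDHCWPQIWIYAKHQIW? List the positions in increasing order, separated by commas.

6

Only D (aspartate) and E (glutamate) carry a side-chain carboxylic acid.
Matching residues: D6.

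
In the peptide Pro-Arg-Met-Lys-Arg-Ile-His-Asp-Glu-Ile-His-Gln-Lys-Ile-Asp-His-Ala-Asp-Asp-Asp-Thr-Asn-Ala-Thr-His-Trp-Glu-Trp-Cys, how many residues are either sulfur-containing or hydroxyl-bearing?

Sulfur-containing: C, M. Hydroxyl-bearing: S, T, Y.
Sulfur-containing residues here: Met3, Cys29 (2).
Hydroxyl-bearing residues here: Thr21, Thr24 (2).
The two groups share no amino acid, so total = 2 + 2 = 4.

4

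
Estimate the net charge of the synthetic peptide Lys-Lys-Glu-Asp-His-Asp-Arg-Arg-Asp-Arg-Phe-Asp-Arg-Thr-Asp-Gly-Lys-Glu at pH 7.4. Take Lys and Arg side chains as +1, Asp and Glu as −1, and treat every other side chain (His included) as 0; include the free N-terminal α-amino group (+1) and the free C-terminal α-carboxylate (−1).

Positive (K, R): Lys1, Lys2, Arg7, Arg8, Arg10, Arg13, Lys17 → +7.
Negative (D, E): Glu3, Asp4, Asp6, Asp9, Asp12, Asp15, Glu18 → −7.
The N-terminus (+1) and C-terminus (−1) cancel.
Net charge = (+7) + (−7) = 0.

0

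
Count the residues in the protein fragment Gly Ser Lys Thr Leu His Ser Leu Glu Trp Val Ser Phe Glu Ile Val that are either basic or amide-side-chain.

2

Basic: H, K, R. Amide-side-chain: N, Q.
Basic residues here: Lys3, His6 (2).
Amide-side-chain residues here: none (0).
The two groups share no amino acid, so total = 2 + 0 = 2.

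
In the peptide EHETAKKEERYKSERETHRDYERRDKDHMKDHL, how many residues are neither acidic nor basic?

8

Acidic: D, E. Basic: K, R, H. All other residues are neither.
Matching residues: T4, A5, Y11, S13, T17, Y21, M29, L33.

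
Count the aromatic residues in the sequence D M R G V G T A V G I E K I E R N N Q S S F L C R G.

F, W, and Y each carry an aromatic ring on the side chain.
Matching residues: F22.

1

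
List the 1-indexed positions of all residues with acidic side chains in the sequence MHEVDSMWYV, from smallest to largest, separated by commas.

The acidic residues are Asp (D) and Glu (E), whose side chains end in a carboxylate group.
Matching residues: E3, D5.

3, 5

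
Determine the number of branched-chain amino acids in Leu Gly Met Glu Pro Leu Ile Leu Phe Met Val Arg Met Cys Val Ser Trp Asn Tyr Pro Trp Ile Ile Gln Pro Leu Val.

Valine (V), leucine (L), and isoleucine (I) are the branched-chain amino acids.
Matching residues: Leu1, Leu6, Ile7, Leu8, Val11, Val15, Ile22, Ile23, Leu26, Val27.

10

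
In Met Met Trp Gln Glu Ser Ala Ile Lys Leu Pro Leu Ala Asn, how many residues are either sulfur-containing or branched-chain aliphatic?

Sulfur-containing: C, M. Branched-chain aliphatic: I, L, V.
Sulfur-containing residues here: Met1, Met2 (2).
Branched-chain aliphatic residues here: Ile8, Leu10, Leu12 (3).
The two groups share no amino acid, so total = 2 + 3 = 5.

5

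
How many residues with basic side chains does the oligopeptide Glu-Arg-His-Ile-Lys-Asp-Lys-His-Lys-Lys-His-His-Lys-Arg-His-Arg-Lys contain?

The basic amino acids are Lys (K), Arg (R), and His (H).
Matching residues: Arg2, His3, Lys5, Lys7, His8, Lys9, Lys10, His11, His12, Lys13, Arg14, His15, Arg16, Lys17.

14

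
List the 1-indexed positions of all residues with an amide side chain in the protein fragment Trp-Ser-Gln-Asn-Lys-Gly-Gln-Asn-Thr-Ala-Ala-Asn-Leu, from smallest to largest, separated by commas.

3, 4, 7, 8, 12

Only N (asparagine) and Q (glutamine) carry a side-chain carboxamide.
Matching residues: Gln3, Asn4, Gln7, Asn8, Asn12.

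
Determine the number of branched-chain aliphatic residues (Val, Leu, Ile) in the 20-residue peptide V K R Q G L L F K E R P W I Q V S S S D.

5

Matching residues: V1, L6, L7, I14, V16.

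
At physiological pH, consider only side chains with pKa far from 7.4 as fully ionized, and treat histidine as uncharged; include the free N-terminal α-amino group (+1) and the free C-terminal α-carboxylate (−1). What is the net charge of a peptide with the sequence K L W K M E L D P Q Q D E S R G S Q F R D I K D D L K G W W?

Near pH 7.4, K and R contribute +1 each, D and E contribute −1 each, and every other side chain (His included, as stated) is uncharged.
Positive (K, R): K1, K4, R15, R20, K23, K27 → +6.
Negative (D, E): E6, D8, D12, E13, D21, D24, D25 → −7.
The N-terminus (+1) and C-terminus (−1) cancel.
Net charge = (+6) + (−7) = −1.

-1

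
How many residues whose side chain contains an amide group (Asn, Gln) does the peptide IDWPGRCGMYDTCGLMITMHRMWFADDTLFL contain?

0

None of the 31 residues belong to this group.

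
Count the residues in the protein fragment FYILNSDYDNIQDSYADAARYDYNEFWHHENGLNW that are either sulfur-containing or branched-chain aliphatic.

Sulfur-containing: C, M. Branched-chain aliphatic: I, L, V.
Sulfur-containing residues here: none (0).
Branched-chain aliphatic residues here: I3, L4, I11, L33 (4).
The two groups share no amino acid, so total = 0 + 4 = 4.

4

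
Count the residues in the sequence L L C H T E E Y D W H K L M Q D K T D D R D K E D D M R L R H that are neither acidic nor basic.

12

Acidic: D, E. Basic: K, R, H. All other residues are neither.
Matching residues: L1, L2, C3, T5, Y8, W10, L13, M14, Q15, T18, M27, L29.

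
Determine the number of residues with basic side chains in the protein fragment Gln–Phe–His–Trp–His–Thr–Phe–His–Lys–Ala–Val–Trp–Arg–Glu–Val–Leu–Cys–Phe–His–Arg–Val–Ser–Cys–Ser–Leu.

The basic amino acids are Lys (K), Arg (R), and His (H).
Matching residues: His3, His5, His8, Lys9, Arg13, His19, Arg20.

7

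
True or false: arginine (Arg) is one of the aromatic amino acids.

False

Phenylalanine (F), tryptophan (W), and tyrosine (Y) have aromatic ring side chains.
Arginine is not in this group.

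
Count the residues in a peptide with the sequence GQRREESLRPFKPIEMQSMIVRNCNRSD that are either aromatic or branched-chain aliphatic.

5

Aromatic: F, W, Y. Branched-chain aliphatic: I, L, V.
Aromatic residues here: F11 (1).
Branched-chain aliphatic residues here: L8, I14, I20, V21 (4).
The two groups share no amino acid, so total = 1 + 4 = 5.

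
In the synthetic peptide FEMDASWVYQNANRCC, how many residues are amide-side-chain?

3

The amide-side-chain residues are Asn (N) and Gln (Q).
Matching residues: Q10, N11, N13.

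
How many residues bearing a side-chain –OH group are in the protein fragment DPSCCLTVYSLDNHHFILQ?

S, T, and Y are the three residues with a side-chain hydroxyl.
Matching residues: S3, T7, Y9, S10.

4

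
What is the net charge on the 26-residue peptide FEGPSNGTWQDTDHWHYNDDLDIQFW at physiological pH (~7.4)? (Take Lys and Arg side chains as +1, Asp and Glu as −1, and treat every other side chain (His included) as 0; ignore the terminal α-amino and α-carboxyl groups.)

-6

Positive (K, R): none → +0.
Negative (D, E): E2, D11, D13, D19, D20, D22 → −6.
Net charge = (+0) + (−6) = −6.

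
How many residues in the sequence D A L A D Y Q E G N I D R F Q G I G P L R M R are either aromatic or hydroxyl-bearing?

Aromatic: F, W, Y. Hydroxyl-bearing: S, T, Y.
Aromatic residues here: Y6, F14 (2).
Hydroxyl-bearing residues here: Y6 (1).
Y is in both groups, so the 1 Y residue must not be double-counted.
Total = 2 + 1 − 1 = 2.

2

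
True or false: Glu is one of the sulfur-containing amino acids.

Only Cys (C) and Met (M) have a sulfur atom in the side chain.
Glutamate is not in this group.

False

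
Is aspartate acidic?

Yes

Only D (aspartate) and E (glutamate) carry a side-chain carboxylic acid.
Aspartate is in this group.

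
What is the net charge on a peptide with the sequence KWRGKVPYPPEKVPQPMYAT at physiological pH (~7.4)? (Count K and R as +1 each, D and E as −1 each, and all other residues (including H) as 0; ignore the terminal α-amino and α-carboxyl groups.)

+3

Positive (K, R): K1, R3, K5, K12 → +4.
Negative (D, E): E11 → −1.
Net charge = (+4) + (−1) = +3.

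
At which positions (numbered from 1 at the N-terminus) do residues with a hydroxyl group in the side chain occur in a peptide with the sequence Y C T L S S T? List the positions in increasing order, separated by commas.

The –OH-bearing residues are Ser, Thr (aliphatic alcohols), and Tyr (phenol).
Matching residues: Y1, T3, S5, S6, T7.

1, 3, 5, 6, 7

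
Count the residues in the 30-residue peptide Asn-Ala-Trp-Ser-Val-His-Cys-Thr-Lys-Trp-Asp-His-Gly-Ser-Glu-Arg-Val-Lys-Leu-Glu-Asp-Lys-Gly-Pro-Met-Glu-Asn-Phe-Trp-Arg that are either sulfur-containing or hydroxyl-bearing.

5

Sulfur-containing: C, M. Hydroxyl-bearing: S, T, Y.
Sulfur-containing residues here: Cys7, Met25 (2).
Hydroxyl-bearing residues here: Ser4, Thr8, Ser14 (3).
The two groups share no amino acid, so total = 2 + 3 = 5.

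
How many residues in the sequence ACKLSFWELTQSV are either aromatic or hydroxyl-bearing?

5

Aromatic: F, W, Y. Hydroxyl-bearing: S, T, Y.
Aromatic residues here: F6, W7 (2).
Hydroxyl-bearing residues here: S5, T10, S12 (3).
(Y belongs to both groups, but none appear in this sequence.) Total = 2 + 3 = 5.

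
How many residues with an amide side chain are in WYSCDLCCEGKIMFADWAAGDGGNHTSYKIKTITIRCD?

1

Asparagine (N) and glutamine (Q) have uncharged amide side chains.
Matching residues: N24.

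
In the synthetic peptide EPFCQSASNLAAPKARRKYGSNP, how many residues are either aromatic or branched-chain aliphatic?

3

Aromatic: F, W, Y. Branched-chain aliphatic: I, L, V.
Aromatic residues here: F3, Y19 (2).
Branched-chain aliphatic residues here: L10 (1).
The two groups share no amino acid, so total = 2 + 1 = 3.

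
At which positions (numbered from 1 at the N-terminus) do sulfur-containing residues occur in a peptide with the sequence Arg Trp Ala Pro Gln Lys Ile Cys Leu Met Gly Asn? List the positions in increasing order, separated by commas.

8, 10

Cysteine (C, thiol) and methionine (M, thioether) are the two sulfur-containing amino acids.
Matching residues: Cys8, Met10.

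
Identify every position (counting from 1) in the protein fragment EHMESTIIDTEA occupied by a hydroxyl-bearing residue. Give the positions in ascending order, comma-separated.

Matching residues: S5, T6, T10.

5, 6, 10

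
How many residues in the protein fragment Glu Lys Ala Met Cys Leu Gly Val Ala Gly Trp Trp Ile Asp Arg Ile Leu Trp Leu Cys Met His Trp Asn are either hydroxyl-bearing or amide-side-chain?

Hydroxyl-bearing: S, T, Y. Amide-side-chain: N, Q.
Hydroxyl-bearing residues here: none (0).
Amide-side-chain residues here: Asn24 (1).
The two groups share no amino acid, so total = 0 + 1 = 1.

1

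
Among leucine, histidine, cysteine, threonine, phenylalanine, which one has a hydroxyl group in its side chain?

The –OH-bearing residues are Ser, Thr (aliphatic alcohols), and Tyr (phenol).
Of the listed options, only threonine belongs to this group.

threonine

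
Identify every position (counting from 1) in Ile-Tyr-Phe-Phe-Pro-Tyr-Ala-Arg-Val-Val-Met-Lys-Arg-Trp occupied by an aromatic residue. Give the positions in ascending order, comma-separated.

F, W, and Y each carry an aromatic ring on the side chain.
Matching residues: Tyr2, Phe3, Phe4, Tyr6, Trp14.

2, 3, 4, 6, 14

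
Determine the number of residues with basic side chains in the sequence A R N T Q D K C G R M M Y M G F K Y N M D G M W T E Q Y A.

4

K, R, and H are the three residues with basic side chains (ε-amine, guanidinium, and imidazole respectively).
Matching residues: R2, K7, R10, K17.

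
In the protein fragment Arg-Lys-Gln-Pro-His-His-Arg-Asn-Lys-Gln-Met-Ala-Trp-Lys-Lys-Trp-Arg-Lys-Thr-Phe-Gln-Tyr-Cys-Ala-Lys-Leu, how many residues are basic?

Lysine (K), arginine (R), and histidine (H) have basic, nitrogen-containing side chains.
Matching residues: Arg1, Lys2, His5, His6, Arg7, Lys9, Lys14, Lys15, Arg17, Lys18, Lys25.

11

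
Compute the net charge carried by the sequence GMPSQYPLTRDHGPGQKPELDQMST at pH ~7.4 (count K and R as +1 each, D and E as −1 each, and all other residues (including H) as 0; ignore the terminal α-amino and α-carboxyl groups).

Positive (K, R): R10, K17 → +2.
Negative (D, E): D11, E19, D21 → −3.
Net charge = (+2) + (−3) = −1.

-1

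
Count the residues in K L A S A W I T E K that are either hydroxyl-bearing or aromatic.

3

Hydroxyl-bearing: S, T, Y. Aromatic: F, W, Y.
Hydroxyl-bearing residues here: S4, T8 (2).
Aromatic residues here: W6 (1).
(Y belongs to both groups, but none appear in this sequence.) Total = 2 + 1 = 3.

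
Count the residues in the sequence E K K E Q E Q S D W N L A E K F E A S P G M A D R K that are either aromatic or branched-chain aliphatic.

3

Aromatic: F, W, Y. Branched-chain aliphatic: I, L, V.
Aromatic residues here: W10, F16 (2).
Branched-chain aliphatic residues here: L12 (1).
The two groups share no amino acid, so total = 2 + 1 = 3.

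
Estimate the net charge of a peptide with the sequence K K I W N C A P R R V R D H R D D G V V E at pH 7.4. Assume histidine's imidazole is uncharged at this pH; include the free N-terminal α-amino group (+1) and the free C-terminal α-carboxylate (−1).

+2

At pH ~7.4 the Lys and Arg side chains are protonated (+1), the Asp and Glu side chains are deprotonated (−1), and with His taken as neutral all other side chains carry no charge.
Positive (K, R): K1, K2, R9, R10, R12, R15 → +6.
Negative (D, E): D13, D16, D17, E21 → −4.
The N-terminus (+1) and C-terminus (−1) cancel.
Net charge = (+6) + (−4) = +2.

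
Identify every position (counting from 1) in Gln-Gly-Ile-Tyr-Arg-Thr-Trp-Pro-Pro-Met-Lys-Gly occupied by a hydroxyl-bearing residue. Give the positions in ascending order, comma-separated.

4, 6

Serine (S), threonine (T), and tyrosine (Y) each carry a hydroxyl group on the side chain.
Matching residues: Tyr4, Thr6.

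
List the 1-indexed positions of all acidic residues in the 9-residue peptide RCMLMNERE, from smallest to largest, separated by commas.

7, 9

Only D (aspartate) and E (glutamate) carry a side-chain carboxylic acid.
Matching residues: E7, E9.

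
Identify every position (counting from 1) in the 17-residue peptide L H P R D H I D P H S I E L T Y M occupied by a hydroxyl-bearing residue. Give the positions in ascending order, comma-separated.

11, 15, 16

S, T, and Y are the three residues with a side-chain hydroxyl.
Matching residues: S11, T15, Y16.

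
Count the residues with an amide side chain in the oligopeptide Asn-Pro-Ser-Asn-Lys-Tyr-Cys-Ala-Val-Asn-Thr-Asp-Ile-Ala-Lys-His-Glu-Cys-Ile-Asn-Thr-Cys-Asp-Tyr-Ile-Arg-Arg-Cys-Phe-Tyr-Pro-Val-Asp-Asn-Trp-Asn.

Asparagine (N) and glutamine (Q) have uncharged amide side chains.
Matching residues: Asn1, Asn4, Asn10, Asn20, Asn34, Asn36.

6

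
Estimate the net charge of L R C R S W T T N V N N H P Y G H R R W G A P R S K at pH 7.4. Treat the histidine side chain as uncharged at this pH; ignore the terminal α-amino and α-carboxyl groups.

+6

The side chains ionized at physiological pH are Lys/Arg (+1) and Asp/Glu (−1); with His treated as neutral, nothing else contributes.
Positive (K, R): R2, R4, R18, R19, R24, K26 → +6.
Negative (D, E): none → −0.
Net charge = (+6) + (−0) = +6.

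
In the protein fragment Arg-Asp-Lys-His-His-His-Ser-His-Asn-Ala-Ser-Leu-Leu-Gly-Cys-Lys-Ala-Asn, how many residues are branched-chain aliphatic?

2

V, L, and I make up the branched-chain aliphatic group.
Matching residues: Leu12, Leu13.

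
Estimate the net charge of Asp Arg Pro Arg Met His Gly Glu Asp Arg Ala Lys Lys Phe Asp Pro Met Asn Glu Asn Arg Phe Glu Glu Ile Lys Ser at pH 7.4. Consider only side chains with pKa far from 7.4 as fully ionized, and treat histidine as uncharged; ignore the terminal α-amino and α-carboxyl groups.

0

The side chains ionized at physiological pH are Lys/Arg (+1) and Asp/Glu (−1); with His treated as neutral, nothing else contributes.
Positive (K, R): Arg2, Arg4, Arg10, Lys12, Lys13, Arg21, Lys26 → +7.
Negative (D, E): Asp1, Glu8, Asp9, Asp15, Glu19, Glu23, Glu24 → −7.
Net charge = (+7) + (−7) = 0.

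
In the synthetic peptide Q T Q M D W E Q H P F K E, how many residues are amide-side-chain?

3

Asparagine (N) and glutamine (Q) have uncharged amide side chains.
Matching residues: Q1, Q3, Q8.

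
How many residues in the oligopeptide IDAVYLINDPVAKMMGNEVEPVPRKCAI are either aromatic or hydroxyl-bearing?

1

Aromatic: F, W, Y. Hydroxyl-bearing: S, T, Y.
Aromatic residues here: Y5 (1).
Hydroxyl-bearing residues here: Y5 (1).
Y is in both groups, so the 1 Y residue must not be double-counted.
Total = 1 + 1 − 1 = 1.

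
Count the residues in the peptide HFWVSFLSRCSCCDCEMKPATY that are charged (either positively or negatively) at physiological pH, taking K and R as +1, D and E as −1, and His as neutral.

4

Charged side chains at pH ~7.4: K, R (positive); D, E (negative).
Matching residues: R9, D14, E16, K18.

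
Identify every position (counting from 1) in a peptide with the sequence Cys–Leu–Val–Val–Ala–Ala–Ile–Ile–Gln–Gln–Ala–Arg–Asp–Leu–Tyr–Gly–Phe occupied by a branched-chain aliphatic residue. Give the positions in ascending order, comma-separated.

Valine (V), leucine (L), and isoleucine (I) are the branched-chain amino acids.
Matching residues: Leu2, Val3, Val4, Ile7, Ile8, Leu14.

2, 3, 4, 7, 8, 14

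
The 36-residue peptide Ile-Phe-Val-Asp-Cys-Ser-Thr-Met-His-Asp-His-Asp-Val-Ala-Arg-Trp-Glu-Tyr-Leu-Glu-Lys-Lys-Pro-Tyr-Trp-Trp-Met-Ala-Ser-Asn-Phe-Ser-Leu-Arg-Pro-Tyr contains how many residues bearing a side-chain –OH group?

The –OH-bearing residues are Ser, Thr (aliphatic alcohols), and Tyr (phenol).
Matching residues: Ser6, Thr7, Tyr18, Tyr24, Ser29, Ser32, Tyr36.

7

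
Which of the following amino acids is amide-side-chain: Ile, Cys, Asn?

Only N (asparagine) and Q (glutamine) carry a side-chain carboxamide.
Of the listed options, only Asn belongs to this group.

Asn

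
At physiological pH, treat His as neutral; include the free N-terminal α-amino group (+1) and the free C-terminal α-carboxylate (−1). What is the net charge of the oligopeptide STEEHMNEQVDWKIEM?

-4

At pH ~7.4 the Lys and Arg side chains are protonated (+1), the Asp and Glu side chains are deprotonated (−1), and with His taken as neutral all other side chains carry no charge.
Positive (K, R): K13 → +1.
Negative (D, E): E3, E4, E8, D11, E15 → −5.
The N-terminus (+1) and C-terminus (−1) cancel.
Net charge = (+1) + (−5) = −4.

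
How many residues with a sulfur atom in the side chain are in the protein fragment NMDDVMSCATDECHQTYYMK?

5

Cysteine (C, thiol) and methionine (M, thioether) are the two sulfur-containing amino acids.
Matching residues: M2, M6, C8, C13, M19.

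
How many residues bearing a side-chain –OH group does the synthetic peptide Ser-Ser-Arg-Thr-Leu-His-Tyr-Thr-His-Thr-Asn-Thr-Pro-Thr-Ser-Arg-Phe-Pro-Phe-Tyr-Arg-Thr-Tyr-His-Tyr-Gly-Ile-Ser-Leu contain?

Serine (S), threonine (T), and tyrosine (Y) each carry a hydroxyl group on the side chain.
Matching residues: Ser1, Ser2, Thr4, Tyr7, Thr8, Thr10, Thr12, Thr14, Ser15, Tyr20, Thr22, Tyr23, Tyr25, Ser28.

14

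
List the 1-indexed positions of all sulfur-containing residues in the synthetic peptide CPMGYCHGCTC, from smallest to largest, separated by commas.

Cysteine (C, thiol) and methionine (M, thioether) are the two sulfur-containing amino acids.
Matching residues: C1, M3, C6, C9, C11.

1, 3, 6, 9, 11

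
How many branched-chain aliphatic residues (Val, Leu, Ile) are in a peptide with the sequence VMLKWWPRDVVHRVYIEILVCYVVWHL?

Matching residues: V1, L3, V10, V11, V14, I16, I18, L19, V20, V23, V24, L27.

12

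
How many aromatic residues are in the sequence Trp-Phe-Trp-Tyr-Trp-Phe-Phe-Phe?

F, W, and Y each carry an aromatic ring on the side chain.
Matching residues: Trp1, Phe2, Trp3, Tyr4, Trp5, Phe6, Phe7, Phe8.

8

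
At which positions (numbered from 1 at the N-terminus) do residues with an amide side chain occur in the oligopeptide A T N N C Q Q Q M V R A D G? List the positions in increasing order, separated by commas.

3, 4, 6, 7, 8

The amide-side-chain residues are Asn (N) and Gln (Q).
Matching residues: N3, N4, Q6, Q7, Q8.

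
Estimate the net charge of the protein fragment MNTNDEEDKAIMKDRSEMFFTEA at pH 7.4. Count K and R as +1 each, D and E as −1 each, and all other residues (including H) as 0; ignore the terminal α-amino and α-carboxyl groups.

-4

Positive (K, R): K9, K13, R15 → +3.
Negative (D, E): D5, E6, E7, D8, D14, E17, E22 → −7.
Net charge = (+3) + (−7) = −4.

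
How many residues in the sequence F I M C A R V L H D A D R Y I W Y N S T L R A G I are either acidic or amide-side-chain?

Acidic: D, E. Amide-side-chain: N, Q.
Acidic residues here: D10, D12 (2).
Amide-side-chain residues here: N18 (1).
The two groups share no amino acid, so total = 2 + 1 = 3.

3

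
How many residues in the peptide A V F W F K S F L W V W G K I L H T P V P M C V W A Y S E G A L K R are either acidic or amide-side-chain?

1

Acidic: D, E. Amide-side-chain: N, Q.
Acidic residues here: E29 (1).
Amide-side-chain residues here: none (0).
The two groups share no amino acid, so total = 1 + 0 = 1.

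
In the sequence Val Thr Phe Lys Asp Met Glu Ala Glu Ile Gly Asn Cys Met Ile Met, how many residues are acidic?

3

The acidic residues are Asp (D) and Glu (E), whose side chains end in a carboxylate group.
Matching residues: Asp5, Glu7, Glu9.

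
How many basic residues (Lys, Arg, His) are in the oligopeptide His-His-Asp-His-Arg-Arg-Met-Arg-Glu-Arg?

7

Matching residues: His1, His2, His4, Arg5, Arg6, Arg8, Arg10.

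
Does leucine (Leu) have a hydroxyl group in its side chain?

S, T, and Y are the three residues with a side-chain hydroxyl.
Leucine is not in this group.

No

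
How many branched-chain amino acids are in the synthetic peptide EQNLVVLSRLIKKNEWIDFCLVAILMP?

11

The BCAAs are Val, Leu, and Ile — aliphatic side chains with a branch point.
Matching residues: L4, V5, V6, L7, L10, I11, I17, L21, V22, I24, L25.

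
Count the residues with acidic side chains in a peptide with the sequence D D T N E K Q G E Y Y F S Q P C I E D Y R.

Aspartate (D) and glutamate (E) have carboxylic-acid side chains and are the acidic amino acids.
Matching residues: D1, D2, E5, E9, E18, D19.

6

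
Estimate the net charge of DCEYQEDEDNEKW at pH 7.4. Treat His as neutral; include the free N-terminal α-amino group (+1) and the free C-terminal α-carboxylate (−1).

-6

At pH ~7.4 the Lys and Arg side chains are protonated (+1), the Asp and Glu side chains are deprotonated (−1), and with His taken as neutral all other side chains carry no charge.
Positive (K, R): K12 → +1.
Negative (D, E): D1, E3, E6, D7, E8, D9, E11 → −7.
The N-terminus (+1) and C-terminus (−1) cancel.
Net charge = (+1) + (−7) = −6.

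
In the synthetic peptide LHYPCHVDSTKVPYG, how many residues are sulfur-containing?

The sulfur-bearing residues are cysteine (–SH) and methionine (–S–CH₃).
Matching residues: C5.

1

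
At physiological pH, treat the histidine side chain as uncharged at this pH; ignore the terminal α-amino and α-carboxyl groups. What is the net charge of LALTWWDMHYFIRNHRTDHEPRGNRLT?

+1

Near pH 7.4, K and R contribute +1 each, D and E contribute −1 each, and every other side chain (His included, as stated) is uncharged.
Positive (K, R): R13, R16, R22, R25 → +4.
Negative (D, E): D7, D18, E20 → −3.
Net charge = (+4) + (−3) = +1.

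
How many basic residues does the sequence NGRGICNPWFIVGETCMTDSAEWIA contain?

1

Lysine (K), arginine (R), and histidine (H) have basic, nitrogen-containing side chains.
Matching residues: R3.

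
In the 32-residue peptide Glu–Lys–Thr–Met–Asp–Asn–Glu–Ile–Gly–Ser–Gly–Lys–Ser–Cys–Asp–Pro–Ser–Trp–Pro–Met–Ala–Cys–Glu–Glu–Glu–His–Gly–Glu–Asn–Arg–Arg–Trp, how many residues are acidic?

The acidic residues are Asp (D) and Glu (E), whose side chains end in a carboxylate group.
Matching residues: Glu1, Asp5, Glu7, Asp15, Glu23, Glu24, Glu25, Glu28.

8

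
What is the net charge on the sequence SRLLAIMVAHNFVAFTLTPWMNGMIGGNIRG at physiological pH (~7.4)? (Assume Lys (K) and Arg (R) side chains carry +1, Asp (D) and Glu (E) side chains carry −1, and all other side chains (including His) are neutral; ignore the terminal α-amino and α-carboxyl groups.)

Positive (K, R): R2, R30 → +2.
Negative (D, E): none → −0.
Net charge = (+2) + (−0) = +2.

+2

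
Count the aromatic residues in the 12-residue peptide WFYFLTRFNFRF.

The aromatic amino acids are Phe (F, benzyl), Trp (W, indole), and Tyr (Y, phenol).
Matching residues: W1, F2, Y3, F4, F8, F10, F12.

7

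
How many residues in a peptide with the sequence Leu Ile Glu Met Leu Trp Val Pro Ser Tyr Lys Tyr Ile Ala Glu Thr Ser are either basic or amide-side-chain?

1

Basic: H, K, R. Amide-side-chain: N, Q.
Basic residues here: Lys11 (1).
Amide-side-chain residues here: none (0).
The two groups share no amino acid, so total = 1 + 0 = 1.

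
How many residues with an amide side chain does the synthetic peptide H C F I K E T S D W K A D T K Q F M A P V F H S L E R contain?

Asparagine (N) and glutamine (Q) have uncharged amide side chains.
Matching residues: Q16.

1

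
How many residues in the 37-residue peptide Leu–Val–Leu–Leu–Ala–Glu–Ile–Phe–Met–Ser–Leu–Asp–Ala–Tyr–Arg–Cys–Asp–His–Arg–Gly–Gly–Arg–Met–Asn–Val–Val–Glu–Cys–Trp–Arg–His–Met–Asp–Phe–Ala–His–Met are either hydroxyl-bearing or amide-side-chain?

3

Hydroxyl-bearing: S, T, Y. Amide-side-chain: N, Q.
Hydroxyl-bearing residues here: Ser10, Tyr14 (2).
Amide-side-chain residues here: Asn24 (1).
The two groups share no amino acid, so total = 2 + 1 = 3.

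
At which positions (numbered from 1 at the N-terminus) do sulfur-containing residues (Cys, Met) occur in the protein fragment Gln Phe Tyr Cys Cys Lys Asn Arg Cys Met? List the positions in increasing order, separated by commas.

Matching residues: Cys4, Cys5, Cys9, Met10.

4, 5, 9, 10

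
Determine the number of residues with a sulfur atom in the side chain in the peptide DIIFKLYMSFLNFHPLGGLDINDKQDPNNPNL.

Cysteine (C, thiol) and methionine (M, thioether) are the two sulfur-containing amino acids.
Matching residues: M8.

1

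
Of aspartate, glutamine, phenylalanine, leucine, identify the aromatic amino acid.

phenylalanine

The aromatic amino acids are Phe (F, benzyl), Trp (W, indole), and Tyr (Y, phenol).
Of the listed options, only phenylalanine belongs to this group.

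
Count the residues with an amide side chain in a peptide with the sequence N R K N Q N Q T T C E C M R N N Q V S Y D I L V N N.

Asparagine (N) and glutamine (Q) have uncharged amide side chains.
Matching residues: N1, N4, Q5, N6, Q7, N15, N16, Q17, N25, N26.

10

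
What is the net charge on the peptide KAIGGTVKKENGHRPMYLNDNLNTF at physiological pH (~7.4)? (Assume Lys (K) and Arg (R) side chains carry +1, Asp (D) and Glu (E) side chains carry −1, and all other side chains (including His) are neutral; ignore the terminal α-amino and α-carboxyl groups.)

+2

Positive (K, R): K1, K8, K9, R14 → +4.
Negative (D, E): E10, D20 → −2.
Net charge = (+4) + (−2) = +2.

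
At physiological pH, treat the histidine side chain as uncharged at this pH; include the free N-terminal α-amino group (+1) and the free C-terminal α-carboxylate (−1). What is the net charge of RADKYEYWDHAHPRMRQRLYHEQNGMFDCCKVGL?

The side chains ionized at physiological pH are Lys/Arg (+1) and Asp/Glu (−1); with His treated as neutral, nothing else contributes.
Positive (K, R): R1, K4, R14, R16, R18, K31 → +6.
Negative (D, E): D3, E6, D9, E22, D28 → −5.
The N-terminus (+1) and C-terminus (−1) cancel.
Net charge = (+6) + (−5) = +1.

+1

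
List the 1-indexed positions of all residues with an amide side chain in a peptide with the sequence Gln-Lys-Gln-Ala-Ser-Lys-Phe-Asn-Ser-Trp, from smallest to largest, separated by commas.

1, 3, 8

The amide-side-chain residues are Asn (N) and Gln (Q).
Matching residues: Gln1, Gln3, Asn8.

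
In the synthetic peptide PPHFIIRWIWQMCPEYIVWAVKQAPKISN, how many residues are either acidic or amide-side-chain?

Acidic: D, E. Amide-side-chain: N, Q.
Acidic residues here: E15 (1).
Amide-side-chain residues here: Q11, Q23, N29 (3).
The two groups share no amino acid, so total = 1 + 3 = 4.

4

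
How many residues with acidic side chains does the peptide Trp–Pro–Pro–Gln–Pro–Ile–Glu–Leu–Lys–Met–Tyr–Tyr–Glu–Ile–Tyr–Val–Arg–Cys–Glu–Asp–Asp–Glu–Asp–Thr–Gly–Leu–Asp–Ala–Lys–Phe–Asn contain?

8

Only D (aspartate) and E (glutamate) carry a side-chain carboxylic acid.
Matching residues: Glu7, Glu13, Glu19, Asp20, Asp21, Glu22, Asp23, Asp27.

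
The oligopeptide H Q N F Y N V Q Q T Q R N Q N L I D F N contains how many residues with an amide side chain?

Asparagine (N) and glutamine (Q) have uncharged amide side chains.
Matching residues: Q2, N3, N6, Q8, Q9, Q11, N13, Q14, N15, N20.

10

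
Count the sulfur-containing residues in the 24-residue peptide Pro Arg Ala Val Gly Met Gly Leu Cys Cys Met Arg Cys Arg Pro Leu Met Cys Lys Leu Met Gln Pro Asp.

8

The sulfur-bearing residues are cysteine (–SH) and methionine (–S–CH₃).
Matching residues: Met6, Cys9, Cys10, Met11, Cys13, Met17, Cys18, Met21.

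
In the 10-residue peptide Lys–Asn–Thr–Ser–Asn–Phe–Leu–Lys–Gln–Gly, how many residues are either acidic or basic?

2

Acidic: D, E. Basic: H, K, R.
Acidic residues here: none (0).
Basic residues here: Lys1, Lys8 (2).
The two groups share no amino acid, so total = 0 + 2 = 2.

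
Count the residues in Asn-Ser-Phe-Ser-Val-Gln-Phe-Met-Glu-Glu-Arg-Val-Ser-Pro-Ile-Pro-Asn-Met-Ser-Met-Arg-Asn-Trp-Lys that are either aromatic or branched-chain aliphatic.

6

Aromatic: F, W, Y. Branched-chain aliphatic: I, L, V.
Aromatic residues here: Phe3, Phe7, Trp23 (3).
Branched-chain aliphatic residues here: Val5, Val12, Ile15 (3).
The two groups share no amino acid, so total = 3 + 3 = 6.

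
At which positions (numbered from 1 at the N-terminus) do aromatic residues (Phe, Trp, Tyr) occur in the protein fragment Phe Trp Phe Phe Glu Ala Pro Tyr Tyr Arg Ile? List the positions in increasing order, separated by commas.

Matching residues: Phe1, Trp2, Phe3, Phe4, Tyr8, Tyr9.

1, 2, 3, 4, 8, 9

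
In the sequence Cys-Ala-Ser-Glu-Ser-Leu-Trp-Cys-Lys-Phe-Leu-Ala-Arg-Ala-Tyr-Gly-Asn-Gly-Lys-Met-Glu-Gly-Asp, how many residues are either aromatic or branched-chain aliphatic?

Aromatic: F, W, Y. Branched-chain aliphatic: I, L, V.
Aromatic residues here: Trp7, Phe10, Tyr15 (3).
Branched-chain aliphatic residues here: Leu6, Leu11 (2).
The two groups share no amino acid, so total = 3 + 2 = 5.

5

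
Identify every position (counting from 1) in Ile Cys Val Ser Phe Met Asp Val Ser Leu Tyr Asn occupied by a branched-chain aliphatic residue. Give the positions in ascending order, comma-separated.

The BCAAs are Val, Leu, and Ile — aliphatic side chains with a branch point.
Matching residues: Ile1, Val3, Val8, Leu10.

1, 3, 8, 10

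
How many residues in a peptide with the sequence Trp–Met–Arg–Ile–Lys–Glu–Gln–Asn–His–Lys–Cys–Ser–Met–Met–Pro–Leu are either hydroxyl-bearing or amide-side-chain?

3

Hydroxyl-bearing: S, T, Y. Amide-side-chain: N, Q.
Hydroxyl-bearing residues here: Ser12 (1).
Amide-side-chain residues here: Gln7, Asn8 (2).
The two groups share no amino acid, so total = 1 + 2 = 3.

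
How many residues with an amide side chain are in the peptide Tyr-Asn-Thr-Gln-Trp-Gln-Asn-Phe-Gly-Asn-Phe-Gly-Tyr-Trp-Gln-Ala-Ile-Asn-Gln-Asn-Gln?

Only N (asparagine) and Q (glutamine) carry a side-chain carboxamide.
Matching residues: Asn2, Gln4, Gln6, Asn7, Asn10, Gln15, Asn18, Gln19, Asn20, Gln21.

10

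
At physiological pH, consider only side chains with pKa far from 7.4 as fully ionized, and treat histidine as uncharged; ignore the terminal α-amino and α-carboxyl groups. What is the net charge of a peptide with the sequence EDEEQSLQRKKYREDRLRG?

0

At pH ~7.4 the Lys and Arg side chains are protonated (+1), the Asp and Glu side chains are deprotonated (−1), and with His taken as neutral all other side chains carry no charge.
Positive (K, R): R9, K10, K11, R13, R16, R18 → +6.
Negative (D, E): E1, D2, E3, E4, E14, D15 → −6.
Net charge = (+6) + (−6) = 0.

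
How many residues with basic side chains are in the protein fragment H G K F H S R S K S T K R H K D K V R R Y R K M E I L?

K, R, and H are the three residues with basic side chains (ε-amine, guanidinium, and imidazole respectively).
Matching residues: H1, K3, H5, R7, K9, K12, R13, H14, K15, K17, R19, R20, R22, K23.

14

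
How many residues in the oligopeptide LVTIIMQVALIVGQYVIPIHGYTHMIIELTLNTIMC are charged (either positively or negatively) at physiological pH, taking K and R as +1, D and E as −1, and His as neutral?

1

Charged side chains at pH ~7.4: K, R (positive); D, E (negative).
Matching residues: E28.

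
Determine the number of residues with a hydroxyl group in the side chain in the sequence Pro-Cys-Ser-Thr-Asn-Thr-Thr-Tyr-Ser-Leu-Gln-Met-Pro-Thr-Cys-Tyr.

S, T, and Y are the three residues with a side-chain hydroxyl.
Matching residues: Ser3, Thr4, Thr6, Thr7, Tyr8, Ser9, Thr14, Tyr16.

8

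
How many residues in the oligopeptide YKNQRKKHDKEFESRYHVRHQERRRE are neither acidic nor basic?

8

Acidic: D, E. Basic: K, R, H. All other residues are neither.
Matching residues: Y1, N3, Q4, F12, S14, Y16, V18, Q21.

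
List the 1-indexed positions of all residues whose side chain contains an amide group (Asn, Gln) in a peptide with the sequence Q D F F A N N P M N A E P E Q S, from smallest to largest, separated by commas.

1, 6, 7, 10, 15

Matching residues: Q1, N6, N7, N10, Q15.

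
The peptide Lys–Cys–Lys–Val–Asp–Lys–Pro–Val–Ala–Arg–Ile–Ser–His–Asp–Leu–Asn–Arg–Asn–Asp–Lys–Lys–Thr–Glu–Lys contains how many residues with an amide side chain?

2

Only N (asparagine) and Q (glutamine) carry a side-chain carboxamide.
Matching residues: Asn16, Asn18.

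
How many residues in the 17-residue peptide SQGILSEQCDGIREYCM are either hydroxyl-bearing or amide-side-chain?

Hydroxyl-bearing: S, T, Y. Amide-side-chain: N, Q.
Hydroxyl-bearing residues here: S1, S6, Y15 (3).
Amide-side-chain residues here: Q2, Q8 (2).
The two groups share no amino acid, so total = 3 + 2 = 5.

5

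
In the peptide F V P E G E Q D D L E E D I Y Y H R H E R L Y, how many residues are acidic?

8

Aspartate (D) and glutamate (E) have carboxylic-acid side chains and are the acidic amino acids.
Matching residues: E4, E6, D8, D9, E11, E12, D13, E20.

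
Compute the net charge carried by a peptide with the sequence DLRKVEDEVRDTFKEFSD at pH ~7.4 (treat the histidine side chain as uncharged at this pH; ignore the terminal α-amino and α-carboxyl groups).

The side chains ionized at physiological pH are Lys/Arg (+1) and Asp/Glu (−1); with His treated as neutral, nothing else contributes.
Positive (K, R): R3, K4, R10, K14 → +4.
Negative (D, E): D1, E6, D7, E8, D11, E15, D18 → −7.
Net charge = (+4) + (−7) = −3.

-3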